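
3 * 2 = 6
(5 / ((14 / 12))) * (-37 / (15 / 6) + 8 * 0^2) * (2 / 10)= -444 / 35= -12.69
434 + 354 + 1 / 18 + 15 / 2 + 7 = 7223 / 9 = 802.56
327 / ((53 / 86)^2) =2418492 / 2809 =860.98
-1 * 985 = -985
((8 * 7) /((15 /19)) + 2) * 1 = 1094 /15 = 72.93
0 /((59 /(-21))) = 0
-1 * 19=-19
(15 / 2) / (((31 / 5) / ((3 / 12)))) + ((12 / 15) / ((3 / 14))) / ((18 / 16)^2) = 979957 / 301320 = 3.25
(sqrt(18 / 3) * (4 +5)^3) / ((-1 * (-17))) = 729 * sqrt(6) / 17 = 105.04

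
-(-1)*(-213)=-213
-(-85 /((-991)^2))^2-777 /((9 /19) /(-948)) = 1499805927213607971 /964483090561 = 1555036.00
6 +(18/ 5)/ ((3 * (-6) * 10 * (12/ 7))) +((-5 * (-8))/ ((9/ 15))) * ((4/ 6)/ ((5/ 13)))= 121.54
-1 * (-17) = 17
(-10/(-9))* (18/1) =20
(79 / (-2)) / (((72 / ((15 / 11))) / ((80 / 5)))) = -11.97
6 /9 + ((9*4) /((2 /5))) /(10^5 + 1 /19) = 3805132 /5700003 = 0.67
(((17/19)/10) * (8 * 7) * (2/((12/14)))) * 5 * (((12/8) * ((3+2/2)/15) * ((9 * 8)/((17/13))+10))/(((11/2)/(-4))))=-3468416/3135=-1106.35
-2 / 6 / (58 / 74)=-37 / 87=-0.43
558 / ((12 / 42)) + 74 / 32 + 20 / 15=93919 / 48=1956.65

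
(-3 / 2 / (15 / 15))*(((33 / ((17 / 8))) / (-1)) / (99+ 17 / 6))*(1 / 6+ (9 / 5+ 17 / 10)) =8712 / 10387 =0.84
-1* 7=-7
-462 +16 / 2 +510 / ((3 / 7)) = 736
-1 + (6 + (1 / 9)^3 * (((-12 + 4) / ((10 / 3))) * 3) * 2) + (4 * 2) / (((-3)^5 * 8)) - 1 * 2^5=-32834 / 1215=-27.02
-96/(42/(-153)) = 2448/7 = 349.71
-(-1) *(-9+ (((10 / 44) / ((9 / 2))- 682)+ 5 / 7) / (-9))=415963 / 6237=66.69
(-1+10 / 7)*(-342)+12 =-942 / 7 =-134.57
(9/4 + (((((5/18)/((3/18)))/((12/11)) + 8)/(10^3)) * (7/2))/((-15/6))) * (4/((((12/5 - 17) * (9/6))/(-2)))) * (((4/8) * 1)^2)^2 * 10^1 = 402599/788400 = 0.51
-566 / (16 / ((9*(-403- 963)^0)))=-2547 / 8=-318.38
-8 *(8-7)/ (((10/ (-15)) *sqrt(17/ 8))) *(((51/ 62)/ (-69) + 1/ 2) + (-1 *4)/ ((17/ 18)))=-1090080 *sqrt(34)/ 206057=-30.85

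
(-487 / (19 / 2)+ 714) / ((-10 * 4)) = -1574 / 95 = -16.57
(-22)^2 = 484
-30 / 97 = -0.31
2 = 2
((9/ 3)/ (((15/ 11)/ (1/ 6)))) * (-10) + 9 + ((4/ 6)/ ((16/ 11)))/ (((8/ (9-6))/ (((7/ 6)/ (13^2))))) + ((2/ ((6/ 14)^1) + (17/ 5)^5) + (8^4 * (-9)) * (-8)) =59902324880497/ 202800000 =295376.36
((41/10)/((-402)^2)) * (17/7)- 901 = -10192363583/11312280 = -901.00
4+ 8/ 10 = 24/ 5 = 4.80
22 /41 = 0.54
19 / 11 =1.73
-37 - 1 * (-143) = 106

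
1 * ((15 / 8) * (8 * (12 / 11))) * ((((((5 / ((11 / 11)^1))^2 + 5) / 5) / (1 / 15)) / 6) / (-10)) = -270 / 11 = -24.55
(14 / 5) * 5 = 14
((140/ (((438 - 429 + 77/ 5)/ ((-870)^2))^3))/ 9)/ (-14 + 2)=-8782938099140625000/ 226981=-38694596019669.60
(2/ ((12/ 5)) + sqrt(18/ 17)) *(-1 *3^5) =-729 *sqrt(34)/ 17 - 405/ 2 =-452.54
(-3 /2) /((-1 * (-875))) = -3 /1750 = -0.00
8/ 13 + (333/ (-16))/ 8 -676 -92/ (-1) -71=-1093225/ 1664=-656.99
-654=-654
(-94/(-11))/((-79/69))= -6486/869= -7.46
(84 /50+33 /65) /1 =711 /325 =2.19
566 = 566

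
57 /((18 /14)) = 133 /3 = 44.33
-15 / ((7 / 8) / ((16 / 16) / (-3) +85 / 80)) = -25 / 2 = -12.50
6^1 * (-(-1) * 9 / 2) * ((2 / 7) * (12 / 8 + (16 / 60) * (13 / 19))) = 1233 / 95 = 12.98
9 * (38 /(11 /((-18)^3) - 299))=-1.14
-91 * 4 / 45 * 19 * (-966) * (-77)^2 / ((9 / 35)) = 3423155142.81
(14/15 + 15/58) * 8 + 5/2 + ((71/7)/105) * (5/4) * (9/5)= 1044689/85260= 12.25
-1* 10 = -10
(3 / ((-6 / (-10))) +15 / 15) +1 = 7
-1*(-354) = 354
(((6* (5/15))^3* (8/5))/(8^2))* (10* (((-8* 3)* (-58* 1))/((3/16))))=14848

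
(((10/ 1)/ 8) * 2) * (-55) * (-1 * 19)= 5225/ 2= 2612.50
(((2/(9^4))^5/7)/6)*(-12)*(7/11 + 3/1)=-2560/936140240347383517677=-0.00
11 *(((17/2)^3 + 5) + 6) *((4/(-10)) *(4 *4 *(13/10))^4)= -1608877231104/3125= -514840713.95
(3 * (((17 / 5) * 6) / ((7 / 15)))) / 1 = 131.14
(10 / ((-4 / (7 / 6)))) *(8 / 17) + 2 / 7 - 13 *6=-28234 / 357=-79.09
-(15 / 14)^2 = -1.15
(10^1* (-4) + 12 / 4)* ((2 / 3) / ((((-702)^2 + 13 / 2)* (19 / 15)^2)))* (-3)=33300 / 355809181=0.00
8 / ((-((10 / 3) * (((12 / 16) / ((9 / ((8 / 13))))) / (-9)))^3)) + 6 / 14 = 8173034139 / 7000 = 1167576.31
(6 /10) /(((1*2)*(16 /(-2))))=-0.04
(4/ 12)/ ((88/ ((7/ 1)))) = 7/ 264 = 0.03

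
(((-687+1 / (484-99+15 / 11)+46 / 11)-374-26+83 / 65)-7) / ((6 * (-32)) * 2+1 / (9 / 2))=5954034393 / 2099168500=2.84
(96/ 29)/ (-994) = -48/ 14413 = -0.00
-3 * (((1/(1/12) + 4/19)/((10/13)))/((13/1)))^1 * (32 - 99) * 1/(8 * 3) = 1943/190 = 10.23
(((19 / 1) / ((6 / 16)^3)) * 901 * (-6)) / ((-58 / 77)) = 674899456 / 261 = 2585821.67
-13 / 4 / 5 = -13 / 20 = -0.65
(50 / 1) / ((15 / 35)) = 350 / 3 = 116.67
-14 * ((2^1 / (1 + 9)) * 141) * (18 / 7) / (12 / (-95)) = 8037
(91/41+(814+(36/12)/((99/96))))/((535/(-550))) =-842.09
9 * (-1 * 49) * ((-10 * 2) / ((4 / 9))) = 19845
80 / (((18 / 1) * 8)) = 5 / 9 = 0.56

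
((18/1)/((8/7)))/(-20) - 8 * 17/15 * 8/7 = -18731/1680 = -11.15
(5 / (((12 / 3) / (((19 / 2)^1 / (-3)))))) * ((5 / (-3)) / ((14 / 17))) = 8075 / 1008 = 8.01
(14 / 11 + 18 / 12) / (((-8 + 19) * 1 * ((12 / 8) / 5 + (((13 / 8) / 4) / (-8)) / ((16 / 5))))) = 0.89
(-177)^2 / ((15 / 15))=31329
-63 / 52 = -1.21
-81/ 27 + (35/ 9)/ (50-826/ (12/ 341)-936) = -1315411/ 438447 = -3.00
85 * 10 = 850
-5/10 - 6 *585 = -3510.50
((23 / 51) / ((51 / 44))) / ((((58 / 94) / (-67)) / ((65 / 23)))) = -119.40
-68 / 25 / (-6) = 34 / 75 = 0.45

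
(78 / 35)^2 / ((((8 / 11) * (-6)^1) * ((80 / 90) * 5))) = -50193 / 196000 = -0.26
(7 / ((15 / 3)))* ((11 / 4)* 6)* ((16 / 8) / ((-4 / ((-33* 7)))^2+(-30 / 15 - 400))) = -12326391 / 107255530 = -0.11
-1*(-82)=82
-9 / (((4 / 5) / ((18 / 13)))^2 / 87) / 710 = -317115 / 95992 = -3.30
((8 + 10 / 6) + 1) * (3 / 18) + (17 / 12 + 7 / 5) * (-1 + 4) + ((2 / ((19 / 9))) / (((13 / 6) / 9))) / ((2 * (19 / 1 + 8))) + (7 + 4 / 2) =858107 / 44460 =19.30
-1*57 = -57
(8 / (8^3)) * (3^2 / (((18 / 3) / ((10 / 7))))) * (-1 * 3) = -45 / 448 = -0.10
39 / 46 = 0.85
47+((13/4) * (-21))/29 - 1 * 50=-621/116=-5.35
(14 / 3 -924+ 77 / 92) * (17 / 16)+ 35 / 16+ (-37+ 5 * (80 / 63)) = -1004.37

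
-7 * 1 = -7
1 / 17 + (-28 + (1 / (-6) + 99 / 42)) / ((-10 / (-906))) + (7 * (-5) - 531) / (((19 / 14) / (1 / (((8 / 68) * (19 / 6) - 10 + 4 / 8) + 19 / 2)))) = -742705499 / 214795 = -3457.74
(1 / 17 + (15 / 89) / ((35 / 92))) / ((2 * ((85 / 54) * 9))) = 3189 / 180047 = 0.02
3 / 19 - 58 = -1099 / 19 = -57.84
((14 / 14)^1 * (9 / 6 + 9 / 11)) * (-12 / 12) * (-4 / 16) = 51 / 88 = 0.58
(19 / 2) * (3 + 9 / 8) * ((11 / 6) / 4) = 17.96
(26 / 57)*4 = 104 / 57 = 1.82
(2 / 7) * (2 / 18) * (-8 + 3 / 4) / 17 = -29 / 2142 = -0.01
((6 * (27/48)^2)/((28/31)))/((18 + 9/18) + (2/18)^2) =610173/5374208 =0.11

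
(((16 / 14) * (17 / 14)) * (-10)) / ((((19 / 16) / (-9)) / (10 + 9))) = 97920 / 49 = 1998.37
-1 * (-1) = 1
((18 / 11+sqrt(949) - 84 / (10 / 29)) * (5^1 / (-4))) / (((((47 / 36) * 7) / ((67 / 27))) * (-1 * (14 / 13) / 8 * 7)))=-15455024 / 177331+17420 * sqrt(949) / 48363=-76.06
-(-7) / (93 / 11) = 0.83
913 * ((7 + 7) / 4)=6391 / 2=3195.50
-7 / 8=-0.88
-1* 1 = -1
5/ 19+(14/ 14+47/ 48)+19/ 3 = 2607/ 304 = 8.58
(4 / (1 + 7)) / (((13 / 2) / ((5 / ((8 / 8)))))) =0.38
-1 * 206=-206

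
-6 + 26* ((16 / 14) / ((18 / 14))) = 154 / 9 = 17.11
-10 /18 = -5 /9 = -0.56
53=53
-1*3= -3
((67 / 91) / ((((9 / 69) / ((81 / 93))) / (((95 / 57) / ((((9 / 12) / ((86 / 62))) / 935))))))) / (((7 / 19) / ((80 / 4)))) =470864878000 / 612157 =769189.73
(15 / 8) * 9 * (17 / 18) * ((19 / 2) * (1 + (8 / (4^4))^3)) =158765805 / 1048576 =151.41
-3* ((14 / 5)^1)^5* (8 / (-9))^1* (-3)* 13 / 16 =-3495856 / 3125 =-1118.67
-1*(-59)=59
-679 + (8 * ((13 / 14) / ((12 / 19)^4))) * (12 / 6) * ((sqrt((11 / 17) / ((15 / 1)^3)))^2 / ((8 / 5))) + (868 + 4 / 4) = 316486283903 / 1665619200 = 190.01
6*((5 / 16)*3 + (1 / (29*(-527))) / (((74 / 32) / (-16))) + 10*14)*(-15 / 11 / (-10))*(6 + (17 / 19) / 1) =1503391475979 / 1890935024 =795.05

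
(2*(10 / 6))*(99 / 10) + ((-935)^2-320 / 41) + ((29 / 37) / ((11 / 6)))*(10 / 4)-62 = 14587596247 / 16687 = 874189.26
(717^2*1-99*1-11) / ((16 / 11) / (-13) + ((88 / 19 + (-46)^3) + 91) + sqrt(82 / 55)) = -1844767978738245275 / 349014501143411007-344930792921*sqrt(4510) / 349014501143411007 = -5.29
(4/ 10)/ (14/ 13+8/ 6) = 39/ 235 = 0.17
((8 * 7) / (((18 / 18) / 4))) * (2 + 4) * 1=1344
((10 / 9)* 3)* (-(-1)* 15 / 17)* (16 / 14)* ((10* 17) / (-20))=-200 / 7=-28.57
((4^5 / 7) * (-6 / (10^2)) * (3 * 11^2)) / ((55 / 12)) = -608256 / 875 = -695.15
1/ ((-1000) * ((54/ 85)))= -17/ 10800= -0.00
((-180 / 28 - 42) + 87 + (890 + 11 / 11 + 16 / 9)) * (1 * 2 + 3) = 293375 / 63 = 4656.75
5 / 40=1 / 8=0.12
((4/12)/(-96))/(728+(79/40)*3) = -5/1056852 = -0.00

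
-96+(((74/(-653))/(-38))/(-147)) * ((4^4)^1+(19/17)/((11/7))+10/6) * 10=-98277766124/1023168069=-96.05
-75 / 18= -25 / 6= -4.17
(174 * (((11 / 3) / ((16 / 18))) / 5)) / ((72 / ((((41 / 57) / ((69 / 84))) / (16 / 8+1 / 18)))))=274659 / 323380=0.85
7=7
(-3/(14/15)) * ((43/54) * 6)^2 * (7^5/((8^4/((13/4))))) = -288564185/294912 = -978.48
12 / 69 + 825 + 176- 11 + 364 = 31146 / 23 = 1354.17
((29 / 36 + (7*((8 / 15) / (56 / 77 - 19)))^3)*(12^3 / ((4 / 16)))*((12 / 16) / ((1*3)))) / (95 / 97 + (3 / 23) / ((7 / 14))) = 3118993553363536 / 2808712870875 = 1110.47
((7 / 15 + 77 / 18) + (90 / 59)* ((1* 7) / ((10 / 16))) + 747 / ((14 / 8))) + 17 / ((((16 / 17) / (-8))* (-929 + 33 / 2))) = 6089498341 / 13567050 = 448.84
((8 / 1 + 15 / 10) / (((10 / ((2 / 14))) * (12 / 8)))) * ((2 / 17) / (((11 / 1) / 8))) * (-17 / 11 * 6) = -304 / 4235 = -0.07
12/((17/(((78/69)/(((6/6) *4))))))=78/391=0.20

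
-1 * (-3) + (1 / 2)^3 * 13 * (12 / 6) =25 / 4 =6.25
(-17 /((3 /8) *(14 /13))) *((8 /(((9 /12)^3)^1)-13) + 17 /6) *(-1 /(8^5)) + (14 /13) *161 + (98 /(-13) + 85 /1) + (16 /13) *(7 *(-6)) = 24052470467 /120766464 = 199.17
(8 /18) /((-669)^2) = 4 /4028049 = 0.00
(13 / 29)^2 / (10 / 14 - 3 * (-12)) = 1183 / 216137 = 0.01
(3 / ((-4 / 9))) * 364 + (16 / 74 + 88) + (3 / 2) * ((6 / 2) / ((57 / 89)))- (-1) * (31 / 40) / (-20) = -1328274193 / 562400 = -2361.80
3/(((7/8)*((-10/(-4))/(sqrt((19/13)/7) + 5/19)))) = 48/133 + 48*sqrt(1729)/3185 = 0.99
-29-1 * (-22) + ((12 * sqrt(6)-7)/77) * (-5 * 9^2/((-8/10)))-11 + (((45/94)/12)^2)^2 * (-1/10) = 129.23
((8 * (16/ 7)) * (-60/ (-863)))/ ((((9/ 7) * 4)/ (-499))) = -319360/ 2589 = -123.35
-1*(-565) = 565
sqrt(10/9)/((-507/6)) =-0.01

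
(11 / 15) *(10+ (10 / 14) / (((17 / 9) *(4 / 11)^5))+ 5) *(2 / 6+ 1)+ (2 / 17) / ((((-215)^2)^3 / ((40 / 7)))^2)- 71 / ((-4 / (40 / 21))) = 26619643842442994971844495439551429 / 249647793405897946065247500000000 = 106.63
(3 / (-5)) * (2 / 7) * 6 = -36 / 35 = -1.03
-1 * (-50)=50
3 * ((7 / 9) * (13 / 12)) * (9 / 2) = 91 / 8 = 11.38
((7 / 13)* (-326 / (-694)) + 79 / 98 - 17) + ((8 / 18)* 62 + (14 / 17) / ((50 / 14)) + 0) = 20029627321 / 1690948350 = 11.85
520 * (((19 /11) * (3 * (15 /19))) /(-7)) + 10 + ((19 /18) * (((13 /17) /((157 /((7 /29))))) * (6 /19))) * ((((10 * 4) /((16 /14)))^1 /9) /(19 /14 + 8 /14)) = -293.90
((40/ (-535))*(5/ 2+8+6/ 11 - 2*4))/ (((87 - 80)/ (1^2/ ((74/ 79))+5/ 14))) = -98892/ 2133901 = -0.05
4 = 4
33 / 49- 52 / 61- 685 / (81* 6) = -2307475 / 1452654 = -1.59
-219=-219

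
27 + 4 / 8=55 / 2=27.50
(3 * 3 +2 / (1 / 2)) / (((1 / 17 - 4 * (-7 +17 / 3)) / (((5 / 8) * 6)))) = 1989 / 220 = 9.04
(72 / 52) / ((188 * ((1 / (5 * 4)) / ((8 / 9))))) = 80 / 611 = 0.13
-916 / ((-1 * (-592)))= -229 / 148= -1.55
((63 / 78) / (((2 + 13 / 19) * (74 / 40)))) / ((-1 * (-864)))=665 / 3532464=0.00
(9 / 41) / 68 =9 / 2788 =0.00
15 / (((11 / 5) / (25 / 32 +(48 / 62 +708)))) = 4799175 / 992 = 4837.88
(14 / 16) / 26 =7 / 208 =0.03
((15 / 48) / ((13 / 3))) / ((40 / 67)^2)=0.20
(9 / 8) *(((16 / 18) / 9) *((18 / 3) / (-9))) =-2 / 27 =-0.07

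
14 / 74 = 7 / 37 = 0.19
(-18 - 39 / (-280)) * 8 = -142.89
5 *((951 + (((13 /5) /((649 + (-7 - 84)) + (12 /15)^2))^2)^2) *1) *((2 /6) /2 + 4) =19812.50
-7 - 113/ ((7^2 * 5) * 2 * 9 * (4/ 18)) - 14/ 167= -1178211/ 163660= -7.20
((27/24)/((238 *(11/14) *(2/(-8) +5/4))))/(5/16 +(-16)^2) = 6/255629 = 0.00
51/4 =12.75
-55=-55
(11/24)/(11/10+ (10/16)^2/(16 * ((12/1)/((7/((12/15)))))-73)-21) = -786280/34151973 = -0.02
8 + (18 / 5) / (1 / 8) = 184 / 5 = 36.80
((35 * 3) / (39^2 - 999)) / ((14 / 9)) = 15 / 116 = 0.13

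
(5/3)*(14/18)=35/27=1.30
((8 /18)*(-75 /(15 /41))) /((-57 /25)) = 39.96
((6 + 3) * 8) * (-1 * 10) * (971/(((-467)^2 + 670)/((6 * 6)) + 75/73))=-1837287360/15972107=-115.03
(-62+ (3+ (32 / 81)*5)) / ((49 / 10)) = -46190 / 3969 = -11.64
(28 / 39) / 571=28 / 22269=0.00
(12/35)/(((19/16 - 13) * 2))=-32/2205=-0.01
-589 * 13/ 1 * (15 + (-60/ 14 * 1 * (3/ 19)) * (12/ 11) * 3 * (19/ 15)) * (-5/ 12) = 11983205/ 308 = 38906.51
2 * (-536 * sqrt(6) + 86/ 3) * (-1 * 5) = -860/ 3 + 5360 * sqrt(6) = 12842.60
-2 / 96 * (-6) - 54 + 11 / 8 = -105 / 2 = -52.50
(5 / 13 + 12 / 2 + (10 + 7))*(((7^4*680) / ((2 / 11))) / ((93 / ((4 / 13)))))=10919363840 / 15717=694748.61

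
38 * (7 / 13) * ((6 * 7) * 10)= 8593.85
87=87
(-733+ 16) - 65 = -782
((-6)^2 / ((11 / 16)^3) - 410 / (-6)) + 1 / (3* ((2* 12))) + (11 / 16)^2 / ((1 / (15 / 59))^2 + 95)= 13654568453011 / 76224006144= 179.14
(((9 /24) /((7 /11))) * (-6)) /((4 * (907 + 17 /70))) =-165 /169352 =-0.00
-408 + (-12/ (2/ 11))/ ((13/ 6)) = -5700/ 13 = -438.46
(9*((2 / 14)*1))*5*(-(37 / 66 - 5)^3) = 562.45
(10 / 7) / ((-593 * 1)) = -10 / 4151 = -0.00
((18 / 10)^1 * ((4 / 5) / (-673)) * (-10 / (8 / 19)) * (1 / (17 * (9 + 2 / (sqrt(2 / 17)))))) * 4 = 6156 / 2688635 - 684 * sqrt(34) / 2688635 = 0.00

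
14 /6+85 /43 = 556 /129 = 4.31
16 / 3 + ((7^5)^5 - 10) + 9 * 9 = 4023205858991894702650 / 3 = 1341068619663964900883.33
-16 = -16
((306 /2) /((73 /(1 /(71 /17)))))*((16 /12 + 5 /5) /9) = 2023 /15549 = 0.13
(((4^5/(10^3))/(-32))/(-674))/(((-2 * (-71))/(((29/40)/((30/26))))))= 377/1794525000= 0.00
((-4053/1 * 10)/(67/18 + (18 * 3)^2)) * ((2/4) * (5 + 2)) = -510678/10511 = -48.59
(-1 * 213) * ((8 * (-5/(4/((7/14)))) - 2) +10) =-639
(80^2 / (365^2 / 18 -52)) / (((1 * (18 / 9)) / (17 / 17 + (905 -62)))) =48614400 / 132289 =367.49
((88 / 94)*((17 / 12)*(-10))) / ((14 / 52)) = -48620 / 987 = -49.26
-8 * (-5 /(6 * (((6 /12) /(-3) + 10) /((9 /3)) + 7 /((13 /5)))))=1560 /1397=1.12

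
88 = 88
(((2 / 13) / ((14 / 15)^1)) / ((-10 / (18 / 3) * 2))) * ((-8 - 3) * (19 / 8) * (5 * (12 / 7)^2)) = 84645 / 4459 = 18.98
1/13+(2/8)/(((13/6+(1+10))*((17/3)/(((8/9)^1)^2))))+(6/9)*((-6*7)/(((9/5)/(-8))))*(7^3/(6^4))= 420203333/12727611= 33.02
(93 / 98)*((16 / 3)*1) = 248 / 49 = 5.06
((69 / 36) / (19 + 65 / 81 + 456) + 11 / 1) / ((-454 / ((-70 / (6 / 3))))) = 11874667 / 13997728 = 0.85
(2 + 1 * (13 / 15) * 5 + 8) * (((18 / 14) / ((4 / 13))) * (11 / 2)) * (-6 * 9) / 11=-45279 / 28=-1617.11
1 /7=0.14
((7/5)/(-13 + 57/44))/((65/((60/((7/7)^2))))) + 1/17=-29357/569075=-0.05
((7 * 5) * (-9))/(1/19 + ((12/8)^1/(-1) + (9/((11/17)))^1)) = -131670/5209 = -25.28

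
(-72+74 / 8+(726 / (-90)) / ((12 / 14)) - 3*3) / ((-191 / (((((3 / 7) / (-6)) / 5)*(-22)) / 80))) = 22957 / 13752000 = 0.00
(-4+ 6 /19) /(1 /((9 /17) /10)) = -63 /323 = -0.20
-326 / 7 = -46.57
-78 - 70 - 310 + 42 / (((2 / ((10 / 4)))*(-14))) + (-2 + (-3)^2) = -1819 / 4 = -454.75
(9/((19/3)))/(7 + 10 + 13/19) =9/112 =0.08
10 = 10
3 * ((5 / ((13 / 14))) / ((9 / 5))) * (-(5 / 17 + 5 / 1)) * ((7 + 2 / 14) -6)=-54.30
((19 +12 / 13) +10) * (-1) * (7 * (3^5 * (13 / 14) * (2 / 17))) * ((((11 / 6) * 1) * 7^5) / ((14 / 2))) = -832184199 / 34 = -24476005.85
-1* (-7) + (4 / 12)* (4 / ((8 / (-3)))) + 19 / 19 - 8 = -1 / 2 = -0.50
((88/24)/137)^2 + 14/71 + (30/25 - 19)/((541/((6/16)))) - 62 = -16043132856877/259536981240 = -61.81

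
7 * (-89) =-623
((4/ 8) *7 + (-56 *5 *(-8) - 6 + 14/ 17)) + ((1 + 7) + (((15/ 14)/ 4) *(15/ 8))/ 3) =17109275/ 7616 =2246.49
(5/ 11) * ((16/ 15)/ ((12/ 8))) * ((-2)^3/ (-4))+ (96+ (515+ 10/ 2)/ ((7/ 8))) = 478816/ 693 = 690.93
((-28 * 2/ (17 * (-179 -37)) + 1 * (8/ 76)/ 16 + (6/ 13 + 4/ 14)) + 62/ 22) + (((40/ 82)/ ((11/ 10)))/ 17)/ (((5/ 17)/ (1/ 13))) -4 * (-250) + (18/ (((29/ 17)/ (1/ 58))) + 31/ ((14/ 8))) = 351403764590525/ 344010868344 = 1021.49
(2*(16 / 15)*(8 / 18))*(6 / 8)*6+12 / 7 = 628 / 105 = 5.98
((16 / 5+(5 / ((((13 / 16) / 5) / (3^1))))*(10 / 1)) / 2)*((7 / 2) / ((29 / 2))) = 210728 / 1885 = 111.79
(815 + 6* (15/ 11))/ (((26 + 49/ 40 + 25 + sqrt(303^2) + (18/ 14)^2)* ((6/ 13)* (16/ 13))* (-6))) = -374922275/ 553988952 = -0.68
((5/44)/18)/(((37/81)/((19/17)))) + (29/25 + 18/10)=4117423/1383800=2.98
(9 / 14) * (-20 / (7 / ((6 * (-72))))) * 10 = 388800 / 49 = 7934.69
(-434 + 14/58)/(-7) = 1797/29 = 61.97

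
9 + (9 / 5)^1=54 / 5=10.80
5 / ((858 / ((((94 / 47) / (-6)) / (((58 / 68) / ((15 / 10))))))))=-85 / 24882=-0.00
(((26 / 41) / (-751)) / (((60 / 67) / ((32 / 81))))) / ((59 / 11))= -153296 / 2207252835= -0.00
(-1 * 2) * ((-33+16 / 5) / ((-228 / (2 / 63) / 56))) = -1192 / 2565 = -0.46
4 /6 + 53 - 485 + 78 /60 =-12901 /30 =-430.03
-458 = -458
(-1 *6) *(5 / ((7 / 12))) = -360 / 7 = -51.43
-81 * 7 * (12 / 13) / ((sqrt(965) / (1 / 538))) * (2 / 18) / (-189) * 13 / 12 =sqrt(965) / 1557510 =0.00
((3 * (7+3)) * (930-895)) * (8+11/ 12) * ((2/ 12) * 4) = 18725/ 3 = 6241.67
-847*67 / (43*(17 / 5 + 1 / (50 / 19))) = -405350 / 1161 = -349.14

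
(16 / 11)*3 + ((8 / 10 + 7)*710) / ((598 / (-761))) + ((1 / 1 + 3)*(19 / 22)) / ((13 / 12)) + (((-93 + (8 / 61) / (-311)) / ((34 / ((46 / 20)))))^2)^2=-373083482568428768212190872871 / 68162380968334120193440000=-5473.45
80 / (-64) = -5 / 4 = -1.25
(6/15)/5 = 2/25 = 0.08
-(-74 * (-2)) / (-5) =148 / 5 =29.60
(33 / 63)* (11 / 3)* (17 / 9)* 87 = 59653 / 189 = 315.62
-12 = -12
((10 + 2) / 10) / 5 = 6 / 25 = 0.24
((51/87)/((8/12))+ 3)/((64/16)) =225/232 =0.97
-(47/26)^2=-2209/676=-3.27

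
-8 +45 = 37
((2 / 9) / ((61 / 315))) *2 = 140 / 61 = 2.30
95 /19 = 5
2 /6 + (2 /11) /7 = 83 /231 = 0.36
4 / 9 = 0.44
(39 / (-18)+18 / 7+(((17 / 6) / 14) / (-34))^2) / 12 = 11425 / 338688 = 0.03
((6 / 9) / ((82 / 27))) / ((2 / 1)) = 9 / 82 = 0.11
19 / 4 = 4.75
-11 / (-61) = 11 / 61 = 0.18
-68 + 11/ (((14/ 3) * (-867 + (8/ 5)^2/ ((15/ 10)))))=-61784419/ 908558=-68.00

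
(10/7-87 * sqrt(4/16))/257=-589/3598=-0.16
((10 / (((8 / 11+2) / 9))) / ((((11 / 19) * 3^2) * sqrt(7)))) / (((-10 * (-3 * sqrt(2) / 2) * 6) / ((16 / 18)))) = 0.02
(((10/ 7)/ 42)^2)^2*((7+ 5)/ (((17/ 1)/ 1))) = 2500/ 2646043659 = 0.00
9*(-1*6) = -54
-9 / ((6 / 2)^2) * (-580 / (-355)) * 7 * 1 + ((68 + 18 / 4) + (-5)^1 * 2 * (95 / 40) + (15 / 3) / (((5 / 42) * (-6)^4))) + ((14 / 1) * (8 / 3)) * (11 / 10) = 6012667 / 76680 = 78.41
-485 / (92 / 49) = -23765 / 92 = -258.32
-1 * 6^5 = -7776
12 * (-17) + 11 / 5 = -1009 / 5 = -201.80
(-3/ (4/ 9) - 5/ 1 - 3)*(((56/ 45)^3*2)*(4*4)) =-82890752/ 91125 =-909.64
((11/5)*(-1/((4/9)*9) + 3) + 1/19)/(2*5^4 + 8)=0.00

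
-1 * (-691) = 691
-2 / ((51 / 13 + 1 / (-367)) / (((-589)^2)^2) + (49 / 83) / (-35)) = 476594128961743130 / 4019468549746517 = 118.57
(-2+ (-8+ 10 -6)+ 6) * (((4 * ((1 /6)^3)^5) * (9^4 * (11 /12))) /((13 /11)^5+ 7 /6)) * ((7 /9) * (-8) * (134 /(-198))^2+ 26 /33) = 0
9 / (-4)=-2.25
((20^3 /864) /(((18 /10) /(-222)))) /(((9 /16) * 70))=-148000 /5103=-29.00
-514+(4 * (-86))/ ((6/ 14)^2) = -21482/ 9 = -2386.89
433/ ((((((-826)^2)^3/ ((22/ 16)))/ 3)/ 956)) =3415071/ 635199693098241152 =0.00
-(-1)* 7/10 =7/10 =0.70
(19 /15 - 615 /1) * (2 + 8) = -18412 /3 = -6137.33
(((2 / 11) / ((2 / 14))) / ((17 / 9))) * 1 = 126 / 187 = 0.67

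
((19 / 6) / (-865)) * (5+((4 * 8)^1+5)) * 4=-532 / 865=-0.62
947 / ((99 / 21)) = 6629 / 33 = 200.88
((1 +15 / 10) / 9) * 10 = 25 / 9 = 2.78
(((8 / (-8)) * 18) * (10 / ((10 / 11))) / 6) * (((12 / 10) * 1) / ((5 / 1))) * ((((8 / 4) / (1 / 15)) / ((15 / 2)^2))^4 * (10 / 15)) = -180224 / 421875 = -0.43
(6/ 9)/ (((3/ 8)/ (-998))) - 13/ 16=-255605/ 144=-1775.03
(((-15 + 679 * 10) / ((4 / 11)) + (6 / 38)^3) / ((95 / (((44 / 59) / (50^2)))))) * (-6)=-0.35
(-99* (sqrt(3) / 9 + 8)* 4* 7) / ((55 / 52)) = -104832 / 5 -1456* sqrt(3) / 5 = -21470.77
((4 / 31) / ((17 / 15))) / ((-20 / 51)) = -9 / 31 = -0.29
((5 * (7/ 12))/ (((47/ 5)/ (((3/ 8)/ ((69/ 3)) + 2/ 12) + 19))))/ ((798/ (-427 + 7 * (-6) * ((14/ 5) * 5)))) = -268695875/ 35491392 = -7.57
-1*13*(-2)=26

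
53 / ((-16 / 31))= -1643 / 16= -102.69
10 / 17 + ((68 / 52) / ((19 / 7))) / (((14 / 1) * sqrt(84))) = 17 * sqrt(21) / 20748 + 10 / 17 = 0.59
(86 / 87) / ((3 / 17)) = 1462 / 261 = 5.60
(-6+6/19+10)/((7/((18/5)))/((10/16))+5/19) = 738/577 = 1.28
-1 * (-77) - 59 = 18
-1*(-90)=90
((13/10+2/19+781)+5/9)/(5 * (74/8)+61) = 2677726/366795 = 7.30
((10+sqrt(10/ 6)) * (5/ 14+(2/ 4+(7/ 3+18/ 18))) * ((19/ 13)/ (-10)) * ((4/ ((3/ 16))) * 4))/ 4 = -107008/ 819 - 53504 * sqrt(15)/ 12285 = -147.52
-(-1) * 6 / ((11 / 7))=42 / 11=3.82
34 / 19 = 1.79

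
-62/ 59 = -1.05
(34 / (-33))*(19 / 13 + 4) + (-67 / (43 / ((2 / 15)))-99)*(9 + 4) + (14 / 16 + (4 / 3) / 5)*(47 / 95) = -30253690983 / 23366200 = -1294.76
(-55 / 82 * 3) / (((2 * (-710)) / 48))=198 / 2911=0.07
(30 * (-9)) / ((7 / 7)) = -270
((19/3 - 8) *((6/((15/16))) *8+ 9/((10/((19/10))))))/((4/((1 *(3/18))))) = -5291/1440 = -3.67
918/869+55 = 48713/869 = 56.06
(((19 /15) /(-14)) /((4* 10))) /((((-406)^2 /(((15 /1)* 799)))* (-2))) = 15181 /184616320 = 0.00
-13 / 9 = -1.44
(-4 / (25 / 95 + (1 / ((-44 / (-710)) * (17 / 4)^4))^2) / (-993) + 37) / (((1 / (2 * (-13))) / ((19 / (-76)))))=2035342427579361433 / 8459494759787130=240.60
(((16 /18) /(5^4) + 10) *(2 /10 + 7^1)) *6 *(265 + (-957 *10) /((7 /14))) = -203878992 /25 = -8155159.68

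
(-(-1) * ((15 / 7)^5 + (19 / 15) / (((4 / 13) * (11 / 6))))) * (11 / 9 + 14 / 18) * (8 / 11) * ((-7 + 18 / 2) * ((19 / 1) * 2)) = 53311008032 / 10168235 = 5242.90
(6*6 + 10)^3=97336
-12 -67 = -79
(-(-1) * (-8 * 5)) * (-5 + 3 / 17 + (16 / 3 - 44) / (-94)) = 176.49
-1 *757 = -757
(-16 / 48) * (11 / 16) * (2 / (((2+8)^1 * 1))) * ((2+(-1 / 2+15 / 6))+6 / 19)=-451 / 2280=-0.20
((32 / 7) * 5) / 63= 160 / 441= 0.36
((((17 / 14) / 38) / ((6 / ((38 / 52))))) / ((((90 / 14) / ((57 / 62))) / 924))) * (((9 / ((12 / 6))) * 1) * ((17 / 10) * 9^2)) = 102742101 / 322400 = 318.68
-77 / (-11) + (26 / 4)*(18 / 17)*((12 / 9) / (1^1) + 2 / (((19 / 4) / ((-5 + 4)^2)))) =6161 / 323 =19.07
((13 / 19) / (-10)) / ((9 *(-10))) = 13 / 17100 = 0.00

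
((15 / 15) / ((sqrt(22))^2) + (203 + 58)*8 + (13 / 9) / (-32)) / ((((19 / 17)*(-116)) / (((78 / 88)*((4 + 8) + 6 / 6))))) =-19004277305 / 102406656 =-185.58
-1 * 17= -17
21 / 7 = 3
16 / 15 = 1.07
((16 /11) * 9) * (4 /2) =288 /11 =26.18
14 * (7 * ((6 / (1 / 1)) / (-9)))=-65.33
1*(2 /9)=2 /9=0.22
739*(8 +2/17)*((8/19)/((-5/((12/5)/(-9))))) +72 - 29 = 1435033/8075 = 177.71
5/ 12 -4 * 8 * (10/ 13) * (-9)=34625/ 156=221.96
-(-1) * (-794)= -794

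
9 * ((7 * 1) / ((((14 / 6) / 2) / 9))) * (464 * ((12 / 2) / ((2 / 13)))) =8794656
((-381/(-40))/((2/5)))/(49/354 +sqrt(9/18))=-3304413/482056 +11936349 * sqrt(2)/482056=28.16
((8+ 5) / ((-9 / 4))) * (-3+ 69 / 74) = 442 / 37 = 11.95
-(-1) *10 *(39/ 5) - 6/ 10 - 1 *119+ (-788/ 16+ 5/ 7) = -12619/ 140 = -90.14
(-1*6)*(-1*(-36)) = -216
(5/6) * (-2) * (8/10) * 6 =-8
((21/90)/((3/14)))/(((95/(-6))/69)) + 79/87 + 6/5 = -108983/41325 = -2.64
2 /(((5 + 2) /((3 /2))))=3 /7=0.43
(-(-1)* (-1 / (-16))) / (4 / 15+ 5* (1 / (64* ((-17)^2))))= 17340 / 74059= 0.23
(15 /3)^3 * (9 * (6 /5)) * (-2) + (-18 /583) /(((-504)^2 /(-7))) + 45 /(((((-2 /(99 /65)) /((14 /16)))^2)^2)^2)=-27126149231178995493886003225439 /10053234530467058810880000000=-2698.25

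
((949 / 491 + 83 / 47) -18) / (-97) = 330030 / 2238469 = 0.15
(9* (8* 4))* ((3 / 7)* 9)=7776 / 7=1110.86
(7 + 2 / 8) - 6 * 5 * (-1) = 149 / 4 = 37.25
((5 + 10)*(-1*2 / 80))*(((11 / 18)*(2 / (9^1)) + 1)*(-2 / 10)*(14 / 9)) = 161 / 1215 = 0.13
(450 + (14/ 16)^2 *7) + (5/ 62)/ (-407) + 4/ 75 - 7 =27156579077/ 60561600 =448.41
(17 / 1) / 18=17 / 18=0.94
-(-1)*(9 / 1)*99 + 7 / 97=86434 / 97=891.07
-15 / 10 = -1.50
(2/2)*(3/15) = 1/5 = 0.20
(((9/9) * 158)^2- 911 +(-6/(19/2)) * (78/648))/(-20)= -411305/342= -1202.65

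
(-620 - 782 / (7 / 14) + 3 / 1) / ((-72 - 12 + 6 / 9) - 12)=6543 / 286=22.88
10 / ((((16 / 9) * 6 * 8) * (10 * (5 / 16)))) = 0.04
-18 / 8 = -9 / 4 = -2.25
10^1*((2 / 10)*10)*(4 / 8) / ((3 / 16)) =160 / 3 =53.33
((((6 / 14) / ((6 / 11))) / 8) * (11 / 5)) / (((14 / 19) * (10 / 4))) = 2299 / 19600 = 0.12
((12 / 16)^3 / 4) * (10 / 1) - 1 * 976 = -124793 / 128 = -974.95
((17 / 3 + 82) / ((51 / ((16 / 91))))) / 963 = 4208 / 13407849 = 0.00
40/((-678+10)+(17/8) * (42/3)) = -160/2553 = -0.06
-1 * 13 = -13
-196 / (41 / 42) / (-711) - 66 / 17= -594674 / 165189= -3.60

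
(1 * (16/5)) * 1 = 16/5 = 3.20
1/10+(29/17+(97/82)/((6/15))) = 66399/13940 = 4.76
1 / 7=0.14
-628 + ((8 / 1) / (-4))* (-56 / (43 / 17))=-25100 / 43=-583.72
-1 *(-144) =144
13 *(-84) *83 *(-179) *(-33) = -535386852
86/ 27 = 3.19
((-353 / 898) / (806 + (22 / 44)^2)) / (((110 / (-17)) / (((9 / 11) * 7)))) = 126021 / 292018375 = 0.00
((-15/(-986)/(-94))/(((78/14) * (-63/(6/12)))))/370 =1/1604916144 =0.00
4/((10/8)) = 16/5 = 3.20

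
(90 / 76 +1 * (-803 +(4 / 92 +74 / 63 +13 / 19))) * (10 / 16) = -220224185 / 440496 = -499.95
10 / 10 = 1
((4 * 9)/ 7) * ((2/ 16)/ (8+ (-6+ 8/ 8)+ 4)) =9/ 98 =0.09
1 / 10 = 0.10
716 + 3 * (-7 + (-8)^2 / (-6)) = 663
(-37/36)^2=1369/1296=1.06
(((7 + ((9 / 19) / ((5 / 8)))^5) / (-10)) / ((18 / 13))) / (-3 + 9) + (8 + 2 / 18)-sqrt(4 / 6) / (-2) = sqrt(6) / 6 + 67053915542659 / 8356834125000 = 8.43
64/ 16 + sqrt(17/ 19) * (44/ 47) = 44 * sqrt(323)/ 893 + 4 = 4.89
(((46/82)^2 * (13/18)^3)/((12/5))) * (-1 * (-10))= 29055325/58821552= 0.49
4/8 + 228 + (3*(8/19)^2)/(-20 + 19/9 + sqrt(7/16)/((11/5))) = 1182233465623/5174561726-3421440*sqrt(7)/18110966041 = 228.47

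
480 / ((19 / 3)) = 1440 / 19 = 75.79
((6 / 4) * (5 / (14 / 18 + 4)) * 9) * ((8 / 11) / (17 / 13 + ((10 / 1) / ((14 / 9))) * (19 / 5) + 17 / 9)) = 796068 / 2140325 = 0.37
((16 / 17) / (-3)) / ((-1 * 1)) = 16 / 51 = 0.31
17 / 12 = 1.42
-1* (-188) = 188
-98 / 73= -1.34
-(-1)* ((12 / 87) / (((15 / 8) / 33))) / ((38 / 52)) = 9152 / 2755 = 3.32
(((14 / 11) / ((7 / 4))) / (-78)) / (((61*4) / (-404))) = 404 / 26169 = 0.02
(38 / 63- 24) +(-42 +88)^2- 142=122888 / 63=1950.60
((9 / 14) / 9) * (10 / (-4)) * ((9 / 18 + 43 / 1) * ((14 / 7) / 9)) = -145 / 84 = -1.73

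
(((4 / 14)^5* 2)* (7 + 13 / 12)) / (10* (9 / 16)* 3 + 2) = 12416 / 7613571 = 0.00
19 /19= 1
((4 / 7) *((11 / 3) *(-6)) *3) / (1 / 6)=-226.29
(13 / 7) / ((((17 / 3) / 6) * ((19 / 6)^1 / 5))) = 7020 / 2261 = 3.10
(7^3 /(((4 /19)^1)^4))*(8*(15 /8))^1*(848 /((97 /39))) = 1385926693515 /1552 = 892994003.55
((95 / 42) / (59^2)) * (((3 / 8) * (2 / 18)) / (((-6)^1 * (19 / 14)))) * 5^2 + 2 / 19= 3005209 / 28572048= 0.11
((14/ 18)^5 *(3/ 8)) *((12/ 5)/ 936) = 0.00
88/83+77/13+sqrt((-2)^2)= 9693/1079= 8.98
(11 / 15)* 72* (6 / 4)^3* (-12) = -10692 / 5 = -2138.40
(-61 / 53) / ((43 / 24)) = -1464 / 2279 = -0.64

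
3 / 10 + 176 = 1763 / 10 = 176.30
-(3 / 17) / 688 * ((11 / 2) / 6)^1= -11 / 46784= -0.00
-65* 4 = -260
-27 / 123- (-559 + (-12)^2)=17006 / 41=414.78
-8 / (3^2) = -8 / 9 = -0.89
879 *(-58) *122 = -6219804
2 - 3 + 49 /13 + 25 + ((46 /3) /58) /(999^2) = 31344217706 /1128739131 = 27.77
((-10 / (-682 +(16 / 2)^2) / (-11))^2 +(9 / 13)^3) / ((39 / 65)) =42111692270 / 76147147791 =0.55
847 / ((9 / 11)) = 1035.22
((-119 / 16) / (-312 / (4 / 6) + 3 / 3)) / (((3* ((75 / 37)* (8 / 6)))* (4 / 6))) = 4403 / 1494400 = 0.00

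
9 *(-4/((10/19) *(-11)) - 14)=-6588/55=-119.78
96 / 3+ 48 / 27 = 304 / 9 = 33.78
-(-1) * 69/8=69/8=8.62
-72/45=-8/5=-1.60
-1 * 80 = -80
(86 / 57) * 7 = 602 / 57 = 10.56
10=10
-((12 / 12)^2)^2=-1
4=4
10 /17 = 0.59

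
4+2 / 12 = 25 / 6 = 4.17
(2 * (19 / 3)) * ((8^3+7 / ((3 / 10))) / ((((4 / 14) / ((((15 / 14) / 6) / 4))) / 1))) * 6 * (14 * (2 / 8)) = 533995 / 24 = 22249.79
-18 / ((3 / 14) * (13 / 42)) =-3528 / 13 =-271.38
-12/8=-3/2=-1.50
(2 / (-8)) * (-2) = 1 / 2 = 0.50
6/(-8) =-3/4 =-0.75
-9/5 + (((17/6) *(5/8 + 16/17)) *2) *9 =3123/40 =78.08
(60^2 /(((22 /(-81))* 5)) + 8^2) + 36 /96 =-227615 /88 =-2586.53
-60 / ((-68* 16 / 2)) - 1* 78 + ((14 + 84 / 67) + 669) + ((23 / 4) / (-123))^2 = 167181771293 / 275710896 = 606.37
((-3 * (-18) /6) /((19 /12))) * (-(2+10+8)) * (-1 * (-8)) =-17280 /19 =-909.47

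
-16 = -16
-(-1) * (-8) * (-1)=8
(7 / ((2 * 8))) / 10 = 7 / 160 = 0.04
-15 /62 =-0.24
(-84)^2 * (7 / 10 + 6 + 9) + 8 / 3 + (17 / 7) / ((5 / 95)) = 11636941 / 105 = 110828.01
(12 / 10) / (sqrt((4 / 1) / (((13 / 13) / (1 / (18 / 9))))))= 0.85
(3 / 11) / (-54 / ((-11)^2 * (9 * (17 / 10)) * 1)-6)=-187 / 4134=-0.05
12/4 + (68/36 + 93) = 881/9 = 97.89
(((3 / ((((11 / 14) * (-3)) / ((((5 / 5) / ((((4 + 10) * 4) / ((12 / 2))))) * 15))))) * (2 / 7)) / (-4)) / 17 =0.01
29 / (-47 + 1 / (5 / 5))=-29 / 46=-0.63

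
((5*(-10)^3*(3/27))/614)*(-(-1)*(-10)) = 9.05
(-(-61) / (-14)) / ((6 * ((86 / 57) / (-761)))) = 881999 / 2408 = 366.28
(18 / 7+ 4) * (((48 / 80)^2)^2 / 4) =1863 / 8750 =0.21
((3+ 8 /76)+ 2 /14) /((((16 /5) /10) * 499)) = 0.02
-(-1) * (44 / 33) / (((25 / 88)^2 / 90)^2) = 25906839552 / 15625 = 1658037.73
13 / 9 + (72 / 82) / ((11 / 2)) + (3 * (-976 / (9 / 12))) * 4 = -63378833 / 4059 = -15614.40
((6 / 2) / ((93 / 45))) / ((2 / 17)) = 765 / 62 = 12.34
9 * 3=27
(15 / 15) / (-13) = -1 / 13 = -0.08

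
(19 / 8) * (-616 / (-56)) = 209 / 8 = 26.12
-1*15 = -15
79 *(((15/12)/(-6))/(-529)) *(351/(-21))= -15405/29624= -0.52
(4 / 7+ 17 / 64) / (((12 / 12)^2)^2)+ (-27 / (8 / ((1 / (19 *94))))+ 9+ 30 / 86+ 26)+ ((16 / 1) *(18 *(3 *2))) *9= 268159663501 / 17202752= 15588.18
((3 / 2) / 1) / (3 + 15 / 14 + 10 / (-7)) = 21 / 37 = 0.57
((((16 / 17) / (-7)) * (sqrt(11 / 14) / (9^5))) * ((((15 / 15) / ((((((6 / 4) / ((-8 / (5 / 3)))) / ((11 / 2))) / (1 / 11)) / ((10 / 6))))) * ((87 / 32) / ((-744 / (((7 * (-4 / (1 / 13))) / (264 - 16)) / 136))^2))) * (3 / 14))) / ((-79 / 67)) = -0.00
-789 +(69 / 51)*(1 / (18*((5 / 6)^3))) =-1676349 / 2125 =-788.87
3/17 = 0.18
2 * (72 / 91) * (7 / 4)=36 / 13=2.77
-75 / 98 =-0.77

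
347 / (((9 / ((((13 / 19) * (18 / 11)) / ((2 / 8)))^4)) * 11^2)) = 29593093091328 / 230871601081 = 128.18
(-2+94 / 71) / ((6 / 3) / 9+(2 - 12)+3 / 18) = 864 / 12283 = 0.07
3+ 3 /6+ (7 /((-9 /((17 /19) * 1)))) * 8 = -707 /342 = -2.07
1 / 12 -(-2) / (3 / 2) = 17 / 12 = 1.42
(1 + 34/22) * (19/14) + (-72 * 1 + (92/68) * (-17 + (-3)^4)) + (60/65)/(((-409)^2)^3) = 205318592585364238586/11379542624025818671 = 18.04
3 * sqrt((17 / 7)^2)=51 / 7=7.29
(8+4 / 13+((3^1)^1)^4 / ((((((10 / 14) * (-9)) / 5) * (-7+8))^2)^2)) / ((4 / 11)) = 439571 / 4212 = 104.36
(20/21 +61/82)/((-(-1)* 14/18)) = 8763/4018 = 2.18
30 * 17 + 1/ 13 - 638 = -127.92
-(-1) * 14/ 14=1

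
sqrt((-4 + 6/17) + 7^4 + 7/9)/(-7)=-sqrt(6237538)/357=-7.00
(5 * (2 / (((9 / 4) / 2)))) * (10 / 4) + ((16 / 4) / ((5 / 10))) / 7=1472 / 63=23.37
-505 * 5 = -2525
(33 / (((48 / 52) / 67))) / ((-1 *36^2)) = -9581 / 5184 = -1.85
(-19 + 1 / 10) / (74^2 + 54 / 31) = -5859 / 1698100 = -0.00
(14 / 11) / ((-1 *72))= -7 / 396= -0.02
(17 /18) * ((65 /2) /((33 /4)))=1105 /297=3.72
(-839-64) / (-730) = 903 / 730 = 1.24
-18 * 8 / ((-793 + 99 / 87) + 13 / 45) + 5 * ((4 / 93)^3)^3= 0.18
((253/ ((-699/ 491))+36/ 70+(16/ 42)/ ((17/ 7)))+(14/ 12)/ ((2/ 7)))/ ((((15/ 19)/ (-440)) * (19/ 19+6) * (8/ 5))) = 60137887601/ 6987204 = 8606.86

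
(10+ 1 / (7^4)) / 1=24011 / 2401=10.00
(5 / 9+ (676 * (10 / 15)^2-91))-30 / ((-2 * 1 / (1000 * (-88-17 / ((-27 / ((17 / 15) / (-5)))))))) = -35692130 / 27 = -1321930.74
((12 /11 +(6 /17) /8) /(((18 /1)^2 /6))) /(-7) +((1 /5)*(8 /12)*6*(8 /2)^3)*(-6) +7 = -141467663 /471240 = -300.20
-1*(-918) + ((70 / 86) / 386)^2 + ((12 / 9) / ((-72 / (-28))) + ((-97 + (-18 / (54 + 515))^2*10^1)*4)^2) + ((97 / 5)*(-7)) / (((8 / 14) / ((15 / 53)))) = 3127471693918641312795611579 / 20661898519175125983102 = 151364.20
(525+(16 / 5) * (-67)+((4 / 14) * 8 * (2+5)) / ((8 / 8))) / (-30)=-1633 / 150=-10.89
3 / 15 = 1 / 5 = 0.20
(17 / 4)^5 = 1419857 / 1024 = 1386.58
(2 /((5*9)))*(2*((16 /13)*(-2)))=-128 /585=-0.22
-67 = -67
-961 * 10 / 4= -4805 / 2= -2402.50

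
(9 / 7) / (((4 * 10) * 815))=9 / 228200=0.00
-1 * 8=-8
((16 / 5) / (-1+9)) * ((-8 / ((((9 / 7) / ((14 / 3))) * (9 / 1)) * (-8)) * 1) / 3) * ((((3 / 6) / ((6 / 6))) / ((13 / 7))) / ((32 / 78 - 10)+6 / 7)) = -0.00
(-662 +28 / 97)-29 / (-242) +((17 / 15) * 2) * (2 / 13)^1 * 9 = -1004674239 / 1525810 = -658.45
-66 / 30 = -11 / 5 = -2.20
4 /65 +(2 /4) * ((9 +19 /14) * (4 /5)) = 4.20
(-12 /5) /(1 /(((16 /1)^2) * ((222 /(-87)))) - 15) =0.16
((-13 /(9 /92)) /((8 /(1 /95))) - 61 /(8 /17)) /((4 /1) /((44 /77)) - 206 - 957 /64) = 0.61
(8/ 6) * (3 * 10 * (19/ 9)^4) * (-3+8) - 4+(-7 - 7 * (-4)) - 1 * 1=3988.60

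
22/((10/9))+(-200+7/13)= -11678/65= -179.66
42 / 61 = 0.69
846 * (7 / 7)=846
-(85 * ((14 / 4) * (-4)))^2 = -1416100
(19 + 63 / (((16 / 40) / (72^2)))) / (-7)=-816499 / 7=-116642.71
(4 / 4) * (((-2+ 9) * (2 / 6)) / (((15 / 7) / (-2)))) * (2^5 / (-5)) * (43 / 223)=134848 / 50175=2.69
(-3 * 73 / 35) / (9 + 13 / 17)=-3723 / 5810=-0.64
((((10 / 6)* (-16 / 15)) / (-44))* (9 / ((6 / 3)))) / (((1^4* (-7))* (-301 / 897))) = 1794 / 23177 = 0.08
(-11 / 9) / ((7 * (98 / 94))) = -517 / 3087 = -0.17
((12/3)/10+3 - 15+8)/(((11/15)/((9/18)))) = -27/11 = -2.45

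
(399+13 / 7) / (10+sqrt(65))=5612 / 49 - 2806* sqrt(65) / 245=22.19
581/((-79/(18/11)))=-10458/869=-12.03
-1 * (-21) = 21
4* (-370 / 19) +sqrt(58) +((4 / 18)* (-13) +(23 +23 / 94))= -49.92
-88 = -88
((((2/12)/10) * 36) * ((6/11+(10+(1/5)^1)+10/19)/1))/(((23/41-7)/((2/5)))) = -482939/1149500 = -0.42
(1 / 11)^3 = 1 / 1331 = 0.00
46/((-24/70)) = -805/6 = -134.17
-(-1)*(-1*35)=-35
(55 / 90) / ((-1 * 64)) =-11 / 1152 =-0.01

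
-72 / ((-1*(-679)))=-72 / 679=-0.11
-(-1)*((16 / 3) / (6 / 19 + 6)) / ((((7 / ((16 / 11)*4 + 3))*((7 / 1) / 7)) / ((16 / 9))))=58976 / 31185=1.89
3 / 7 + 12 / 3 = 31 / 7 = 4.43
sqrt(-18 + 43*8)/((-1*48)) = -sqrt(326)/48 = -0.38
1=1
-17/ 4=-4.25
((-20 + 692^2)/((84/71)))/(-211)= -8499481/4431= -1918.19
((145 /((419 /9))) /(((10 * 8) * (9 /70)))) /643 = 1015 /2155336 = 0.00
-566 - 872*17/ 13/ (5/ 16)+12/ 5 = -273818/ 65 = -4212.58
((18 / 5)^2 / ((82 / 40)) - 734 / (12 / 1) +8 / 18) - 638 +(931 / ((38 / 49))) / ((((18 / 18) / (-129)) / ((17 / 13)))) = -4873932263 / 23985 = -203207.52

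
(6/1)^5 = 7776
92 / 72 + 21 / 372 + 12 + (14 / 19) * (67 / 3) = 631675 / 21204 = 29.79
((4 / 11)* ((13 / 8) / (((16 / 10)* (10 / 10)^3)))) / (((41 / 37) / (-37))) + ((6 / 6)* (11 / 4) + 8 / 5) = -287977 / 36080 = -7.98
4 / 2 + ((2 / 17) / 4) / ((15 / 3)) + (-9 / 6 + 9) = 808 / 85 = 9.51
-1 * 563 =-563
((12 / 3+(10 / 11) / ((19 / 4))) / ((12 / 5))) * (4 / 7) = 1460 / 1463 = 1.00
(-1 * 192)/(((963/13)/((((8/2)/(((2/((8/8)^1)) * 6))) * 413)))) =-343616/963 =-356.82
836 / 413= 2.02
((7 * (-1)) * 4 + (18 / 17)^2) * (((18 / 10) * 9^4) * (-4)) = 1834770528 / 1445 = 1269737.39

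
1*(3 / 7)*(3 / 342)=1 / 266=0.00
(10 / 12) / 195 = 1 / 234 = 0.00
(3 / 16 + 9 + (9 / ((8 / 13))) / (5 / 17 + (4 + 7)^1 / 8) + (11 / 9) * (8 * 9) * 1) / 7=384809 / 25424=15.14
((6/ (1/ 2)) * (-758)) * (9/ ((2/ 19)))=-777708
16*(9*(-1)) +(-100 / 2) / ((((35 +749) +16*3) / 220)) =-16351 / 104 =-157.22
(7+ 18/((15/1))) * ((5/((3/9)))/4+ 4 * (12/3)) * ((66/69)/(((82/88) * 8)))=9559/460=20.78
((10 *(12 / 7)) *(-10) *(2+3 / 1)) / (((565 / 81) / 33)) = -3207600 / 791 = -4055.12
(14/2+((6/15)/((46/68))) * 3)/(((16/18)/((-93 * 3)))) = -2533599/920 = -2753.91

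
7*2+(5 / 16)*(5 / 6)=1369 / 96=14.26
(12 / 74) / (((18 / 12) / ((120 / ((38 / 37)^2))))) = 4440 / 361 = 12.30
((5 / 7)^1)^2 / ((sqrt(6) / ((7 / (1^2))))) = 25 * sqrt(6) / 42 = 1.46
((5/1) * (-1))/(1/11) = -55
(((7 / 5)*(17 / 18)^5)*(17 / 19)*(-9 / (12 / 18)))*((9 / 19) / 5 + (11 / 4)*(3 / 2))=-180621428827 / 3368563200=-53.62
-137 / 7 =-19.57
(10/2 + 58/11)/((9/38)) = 4294/99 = 43.37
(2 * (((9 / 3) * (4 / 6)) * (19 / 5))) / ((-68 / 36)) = -684 / 85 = -8.05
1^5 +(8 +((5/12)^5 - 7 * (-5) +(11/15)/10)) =274249517/6220800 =44.09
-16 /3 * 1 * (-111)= 592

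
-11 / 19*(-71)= 781 / 19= 41.11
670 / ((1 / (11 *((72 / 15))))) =35376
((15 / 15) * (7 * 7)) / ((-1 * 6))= -49 / 6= -8.17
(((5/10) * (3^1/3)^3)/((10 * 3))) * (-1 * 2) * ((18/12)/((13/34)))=-17/130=-0.13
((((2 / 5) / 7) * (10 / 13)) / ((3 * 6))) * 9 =2 / 91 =0.02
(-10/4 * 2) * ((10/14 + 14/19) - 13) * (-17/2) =-65280/133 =-490.83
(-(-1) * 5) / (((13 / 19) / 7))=51.15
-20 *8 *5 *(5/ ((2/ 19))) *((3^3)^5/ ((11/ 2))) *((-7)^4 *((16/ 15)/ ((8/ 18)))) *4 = -2285089006893381.82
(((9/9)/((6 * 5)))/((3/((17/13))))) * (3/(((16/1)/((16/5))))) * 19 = 323/1950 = 0.17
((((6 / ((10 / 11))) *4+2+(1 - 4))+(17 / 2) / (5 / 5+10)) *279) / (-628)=-803241 / 69080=-11.63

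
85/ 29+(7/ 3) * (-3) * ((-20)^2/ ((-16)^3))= 26835/ 7424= 3.61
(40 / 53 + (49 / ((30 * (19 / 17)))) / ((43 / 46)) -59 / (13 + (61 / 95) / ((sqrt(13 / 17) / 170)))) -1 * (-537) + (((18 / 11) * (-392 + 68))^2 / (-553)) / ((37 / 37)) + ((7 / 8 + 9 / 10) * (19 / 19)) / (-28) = 623679628117689116363 / 20119166480536384800 -2324954 * sqrt(221) / 72331975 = 30.52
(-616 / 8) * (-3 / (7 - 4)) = 77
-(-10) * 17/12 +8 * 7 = 421/6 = 70.17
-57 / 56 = -1.02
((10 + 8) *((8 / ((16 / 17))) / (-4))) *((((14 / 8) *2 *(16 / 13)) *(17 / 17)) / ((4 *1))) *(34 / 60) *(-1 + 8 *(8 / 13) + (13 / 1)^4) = -563421684 / 845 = -666771.22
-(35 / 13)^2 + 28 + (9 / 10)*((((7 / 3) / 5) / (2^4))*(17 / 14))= 5619819 / 270400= 20.78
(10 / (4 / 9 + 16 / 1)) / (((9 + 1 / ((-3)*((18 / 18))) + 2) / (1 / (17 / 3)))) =0.01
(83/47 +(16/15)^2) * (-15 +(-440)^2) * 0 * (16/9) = 0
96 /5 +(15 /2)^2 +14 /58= 75.69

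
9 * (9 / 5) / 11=81 / 55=1.47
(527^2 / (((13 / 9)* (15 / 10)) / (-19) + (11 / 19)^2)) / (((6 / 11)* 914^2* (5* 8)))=1102861859 / 16006187360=0.07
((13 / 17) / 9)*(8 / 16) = 13 / 306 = 0.04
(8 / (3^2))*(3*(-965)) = -7720 / 3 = -2573.33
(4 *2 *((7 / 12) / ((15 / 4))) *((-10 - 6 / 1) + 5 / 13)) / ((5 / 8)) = -90944 / 2925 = -31.09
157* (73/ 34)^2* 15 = 12549795/ 1156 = 10856.22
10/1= 10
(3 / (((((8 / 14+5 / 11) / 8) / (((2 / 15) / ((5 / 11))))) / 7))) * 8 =758912 / 1975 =384.26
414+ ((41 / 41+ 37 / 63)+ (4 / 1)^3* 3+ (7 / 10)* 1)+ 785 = 877771 / 630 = 1393.29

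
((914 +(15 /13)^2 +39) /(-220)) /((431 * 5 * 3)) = -7331 /10925850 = -0.00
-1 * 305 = -305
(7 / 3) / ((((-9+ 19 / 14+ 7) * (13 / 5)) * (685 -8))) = -490 / 237627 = -0.00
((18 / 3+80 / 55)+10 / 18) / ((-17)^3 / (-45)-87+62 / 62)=3965 / 11473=0.35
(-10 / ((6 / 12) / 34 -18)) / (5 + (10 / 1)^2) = 136 / 25683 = 0.01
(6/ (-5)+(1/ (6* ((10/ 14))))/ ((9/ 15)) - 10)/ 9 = -973/ 810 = -1.20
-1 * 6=-6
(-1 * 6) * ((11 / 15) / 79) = -22 / 395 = -0.06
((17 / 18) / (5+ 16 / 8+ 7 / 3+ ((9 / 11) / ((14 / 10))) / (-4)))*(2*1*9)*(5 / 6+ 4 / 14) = 17578 / 8489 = 2.07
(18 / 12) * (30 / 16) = 45 / 16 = 2.81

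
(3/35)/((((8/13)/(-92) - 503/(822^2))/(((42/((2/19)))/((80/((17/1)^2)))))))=-2496024162801/150176500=-16620.60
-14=-14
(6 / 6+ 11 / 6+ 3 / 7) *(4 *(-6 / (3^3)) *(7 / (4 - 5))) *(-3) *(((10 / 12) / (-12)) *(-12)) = -1370 / 27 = -50.74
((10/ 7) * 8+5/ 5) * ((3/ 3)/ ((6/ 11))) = 319/ 14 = 22.79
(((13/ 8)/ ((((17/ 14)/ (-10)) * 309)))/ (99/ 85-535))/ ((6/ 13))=29575/ 168254208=0.00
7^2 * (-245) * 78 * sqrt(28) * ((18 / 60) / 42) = -13377 * sqrt(7) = -35392.22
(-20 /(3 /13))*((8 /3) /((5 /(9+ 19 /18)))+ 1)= -551.46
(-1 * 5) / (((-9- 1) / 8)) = 4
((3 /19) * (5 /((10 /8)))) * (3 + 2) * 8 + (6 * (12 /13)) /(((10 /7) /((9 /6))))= 38382 /1235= 31.08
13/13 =1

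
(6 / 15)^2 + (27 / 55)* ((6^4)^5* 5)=2467906947042508844 / 275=8974207080154577.61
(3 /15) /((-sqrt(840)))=-sqrt(210) /2100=-0.01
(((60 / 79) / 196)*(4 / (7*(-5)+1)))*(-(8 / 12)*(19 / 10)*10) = 380 / 65807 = 0.01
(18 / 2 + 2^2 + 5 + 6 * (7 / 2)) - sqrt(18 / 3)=39 - sqrt(6)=36.55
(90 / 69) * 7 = 210 / 23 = 9.13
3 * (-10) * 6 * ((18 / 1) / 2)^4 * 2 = -2361960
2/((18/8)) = 8/9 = 0.89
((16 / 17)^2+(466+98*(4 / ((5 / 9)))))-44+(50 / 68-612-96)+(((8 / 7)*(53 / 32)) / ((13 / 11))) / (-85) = 221543967 / 525980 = 421.20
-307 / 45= -6.82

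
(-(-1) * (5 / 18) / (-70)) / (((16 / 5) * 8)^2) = -25 / 4128768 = -0.00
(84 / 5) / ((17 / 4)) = 336 / 85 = 3.95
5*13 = 65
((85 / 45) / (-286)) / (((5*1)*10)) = -17 / 128700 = -0.00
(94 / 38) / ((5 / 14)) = 6.93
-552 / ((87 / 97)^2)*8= -13850048 / 2523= -5489.52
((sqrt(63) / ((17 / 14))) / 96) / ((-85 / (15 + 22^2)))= -3493 * sqrt(7) / 23120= -0.40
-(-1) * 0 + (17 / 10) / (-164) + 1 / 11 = 1453 / 18040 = 0.08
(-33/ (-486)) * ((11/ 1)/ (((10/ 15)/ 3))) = 121/ 36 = 3.36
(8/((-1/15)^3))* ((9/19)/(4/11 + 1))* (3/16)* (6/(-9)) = 22275/19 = 1172.37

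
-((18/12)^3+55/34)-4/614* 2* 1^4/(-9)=-1875533/375768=-4.99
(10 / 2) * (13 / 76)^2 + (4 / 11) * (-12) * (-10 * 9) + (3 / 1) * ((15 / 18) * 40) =492.87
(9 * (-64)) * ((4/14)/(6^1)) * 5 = -960/7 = -137.14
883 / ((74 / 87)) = 1038.12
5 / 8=0.62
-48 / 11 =-4.36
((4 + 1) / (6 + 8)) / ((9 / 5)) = 25 / 126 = 0.20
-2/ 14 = -1/ 7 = -0.14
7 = 7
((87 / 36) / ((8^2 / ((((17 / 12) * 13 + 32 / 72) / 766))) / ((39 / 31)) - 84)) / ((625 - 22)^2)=255983 / 76338080581680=0.00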